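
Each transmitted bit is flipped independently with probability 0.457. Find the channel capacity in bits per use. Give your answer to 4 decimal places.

Binary symmetric channel: C = 1 − h₂(ε) where h₂ is the binary entropy function.
h₂(0.457) = −0.457·log₂0.457 − 0.543·log₂0.543 = 0.9947.
C = 1 − 0.9947 = 0.0053 bits per channel use.

0.0053 bits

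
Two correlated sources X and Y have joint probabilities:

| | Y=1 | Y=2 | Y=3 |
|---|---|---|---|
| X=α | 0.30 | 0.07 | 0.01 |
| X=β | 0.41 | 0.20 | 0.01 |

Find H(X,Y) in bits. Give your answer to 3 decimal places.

H(X,Y) = −Σ p(x,y)·log₂ p(x,y) over all 6 cells.
  cell (α,1): −0.30·log₂0.30 = 0.5211
  cell (α,2): −0.07·log₂0.07 = 0.2686
  cell (α,3): −0.01·log₂0.01 = 0.0664
  cell (β,1): −0.41·log₂0.41 = 0.5274
  cell (β,2): −0.20·log₂0.20 = 0.4644
  cell (β,3): −0.01·log₂0.01 = 0.0664
Sum = 1.914 bits.

1.914 bits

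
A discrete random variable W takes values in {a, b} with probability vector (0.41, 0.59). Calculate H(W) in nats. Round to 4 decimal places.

0.6769 nats

H(W) = −Σ p·ln p.
  −(0.41)·ln(0.41) = 0.36556
  −(0.59)·ln(0.59) = 0.31130
Sum: 0.36556 + 0.31130 = 0.6769 nats.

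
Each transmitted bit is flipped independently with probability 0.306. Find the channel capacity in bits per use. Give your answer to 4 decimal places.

0.1115 bits

Binary symmetric channel: C = 1 − h₂(ε) where h₂ is the binary entropy function.
h₂(0.306) = −0.306·log₂0.306 − 0.694·log₂0.694 = 0.8885.
C = 1 − 0.8885 = 0.1115 bits per channel use.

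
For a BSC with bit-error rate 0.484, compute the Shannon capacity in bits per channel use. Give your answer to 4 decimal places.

Binary symmetric channel: C = 1 − h₂(ε) where h₂ is the binary entropy function.
h₂(0.484) = −0.484·log₂0.484 − 0.516·log₂0.516 = 0.9993.
C = 1 − 0.9993 = 0.0007 bits per channel use.

0.0007 bits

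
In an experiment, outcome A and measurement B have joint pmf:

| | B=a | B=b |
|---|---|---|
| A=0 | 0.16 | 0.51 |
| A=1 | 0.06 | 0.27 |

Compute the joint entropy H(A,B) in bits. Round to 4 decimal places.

H(A,B) = −Σ p(x,y)·log₂ p(x,y) over all 4 cells.
  cell (0,a): −0.16·log₂0.16 = 0.42302
  cell (0,b): −0.51·log₂0.51 = 0.49543
  cell (1,a): −0.06·log₂0.06 = 0.24353
  cell (1,b): −0.27·log₂0.27 = 0.51002
Sum = 1.6720 bits.

1.6720 bits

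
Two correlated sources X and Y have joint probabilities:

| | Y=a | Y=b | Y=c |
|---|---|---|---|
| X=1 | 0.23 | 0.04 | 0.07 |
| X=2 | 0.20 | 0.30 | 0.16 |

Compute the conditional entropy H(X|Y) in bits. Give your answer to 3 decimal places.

Marginals: p(X) = (0.3400, 0.6600), p(Y) = (0.4300, 0.3400, 0.2300).
H(X|Y) = Σ p(Y) · H(X|Y=·).
  Y=a: p=0.4300, H(X|Y=a) = 0.9965
  Y=b: p=0.3400, H(X|Y=b) = 0.5226
  Y=c: p=0.2300, H(X|Y=c) = 0.8865
Weighted sum = 0.810 bits.

0.810 bits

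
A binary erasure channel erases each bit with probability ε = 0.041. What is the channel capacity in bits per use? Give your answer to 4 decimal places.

Binary erasure channel: capacity C = 1 − ε.
C = 1 − 0.041 = 0.9590 bits per channel use.

0.9590 bits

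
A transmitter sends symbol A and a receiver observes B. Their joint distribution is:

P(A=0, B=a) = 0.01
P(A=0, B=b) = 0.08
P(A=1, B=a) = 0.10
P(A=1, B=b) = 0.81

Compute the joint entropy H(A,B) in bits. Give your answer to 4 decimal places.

0.9364 bits

H(A,B) = −Σ p(x,y)·log₂ p(x,y) over all 4 cells.
  cell (0,a): −0.01·log₂0.01 = 0.06644
  cell (0,b): −0.08·log₂0.08 = 0.29151
  cell (1,a): −0.10·log₂0.10 = 0.33219
  cell (1,b): −0.81·log₂0.81 = 0.24625
Sum = 0.9364 bits.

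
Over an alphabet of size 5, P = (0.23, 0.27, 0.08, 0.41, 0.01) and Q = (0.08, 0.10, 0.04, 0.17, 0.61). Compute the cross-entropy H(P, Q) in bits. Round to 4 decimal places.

3.1618 bits

H(P,Q) = −Σ p·log₂ q.
  −0.23·log₂(0.08) = 0.83809
  −0.27·log₂(0.10) = 0.89692
  −0.08·log₂(0.04) = 0.37151
  −0.41·log₂(0.17) = 1.04812
  −0.01·log₂(0.61) = 0.00713
H(P,Q) = 3.1618 bits.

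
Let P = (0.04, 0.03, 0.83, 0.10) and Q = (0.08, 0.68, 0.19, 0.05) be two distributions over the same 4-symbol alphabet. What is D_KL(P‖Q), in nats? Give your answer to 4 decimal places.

D(P‖Q) = Σ p·ln(p/q).
  0.04·ln(0.04/0.08) = -0.02773
  0.03·ln(0.03/0.68) = -0.09363
  0.83·ln(0.83/0.19) = 1.22375
  0.10·ln(0.10/0.05) = 0.06931
D(P‖Q) = 1.1717 nats.

1.1717 nats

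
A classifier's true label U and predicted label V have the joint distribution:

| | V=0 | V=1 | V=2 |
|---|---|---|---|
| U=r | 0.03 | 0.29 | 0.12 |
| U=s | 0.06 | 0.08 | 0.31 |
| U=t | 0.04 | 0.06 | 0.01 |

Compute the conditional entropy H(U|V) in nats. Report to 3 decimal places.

0.807 nats

Marginals: p(U) = (0.4400, 0.4500, 0.1100), p(V) = (0.1300, 0.4300, 0.4400).
H(U|V) = Σ p(V) · H(U|V=·).
  V=0: p=0.1300, H(U|V=0) = 1.0579
  V=1: p=0.4300, H(U|V=1) = 0.8533
  V=2: p=0.4400, H(U|V=2) = 0.6871
Weighted sum = 0.807 nats.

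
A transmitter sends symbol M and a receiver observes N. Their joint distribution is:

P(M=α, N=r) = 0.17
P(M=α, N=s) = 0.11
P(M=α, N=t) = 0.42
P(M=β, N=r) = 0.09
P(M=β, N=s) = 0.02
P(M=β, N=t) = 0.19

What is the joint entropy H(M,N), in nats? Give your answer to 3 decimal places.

H(M,N) = −Σ p(x,y)·ln p(x,y) over all 6 cells.
  cell (α,r): −0.17·ln0.17 = 0.3012
  cell (α,s): −0.11·ln0.11 = 0.2428
  cell (α,t): −0.42·ln0.42 = 0.3644
  cell (β,r): −0.09·ln0.09 = 0.2167
  cell (β,s): −0.02·ln0.02 = 0.0782
  cell (β,t): −0.19·ln0.19 = 0.3155
Sum = 1.519 nats.

1.519 nats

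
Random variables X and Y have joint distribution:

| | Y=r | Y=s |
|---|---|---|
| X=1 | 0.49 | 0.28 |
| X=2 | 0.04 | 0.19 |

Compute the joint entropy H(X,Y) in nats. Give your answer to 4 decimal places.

1.1503 nats

H(X,Y) = −Σ p(x,y)·ln p(x,y) over all 4 cells.
  cell (1,r): −0.49·ln0.49 = 0.34954
  cell (1,s): −0.28·ln0.28 = 0.35643
  cell (2,r): −0.04·ln0.04 = 0.12876
  cell (2,s): −0.19·ln0.19 = 0.31554
Sum = 1.1503 nats.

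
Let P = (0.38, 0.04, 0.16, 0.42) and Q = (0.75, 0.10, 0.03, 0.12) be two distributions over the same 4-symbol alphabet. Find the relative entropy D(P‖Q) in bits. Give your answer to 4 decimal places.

0.7199 bits

D(P‖Q) = Σ p·log₂(p/q).
  0.38·log₂(0.38/0.75) = -0.37274
  0.04·log₂(0.04/0.10) = -0.05288
  0.16·log₂(0.16/0.03) = 0.38641
  0.42·log₂(0.42/0.12) = 0.75909
D(P‖Q) = 0.7199 bits.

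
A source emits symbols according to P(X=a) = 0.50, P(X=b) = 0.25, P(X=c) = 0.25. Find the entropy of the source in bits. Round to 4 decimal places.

H(X) = −Σ p·log₂ p.
  −(0.50)·log₂(0.50) = 0.50000
  −(0.25)·log₂(0.25) = 0.50000
  −(0.25)·log₂(0.25) = 0.50000
Sum: 0.50000 + 0.50000 + 0.50000 = 1.5000 bits.

1.5000 bits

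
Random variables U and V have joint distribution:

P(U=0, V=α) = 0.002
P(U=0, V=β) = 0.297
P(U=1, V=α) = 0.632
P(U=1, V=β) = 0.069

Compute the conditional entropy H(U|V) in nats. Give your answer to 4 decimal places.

Chain rule: H(U|V) = H(U,V) − H(V).
Marginals: p(U) = (0.2990, 0.7010), p(V) = (0.6340, 0.3660).
H(U,V) = 0.8475 nats; H(V) = 0.6568 nats.
H(U|V) = 0.8475 − 0.6568 = 0.1907 nats.

0.1907 nats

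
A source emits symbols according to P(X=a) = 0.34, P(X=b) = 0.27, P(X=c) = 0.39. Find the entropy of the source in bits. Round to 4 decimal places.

H(X) = −Σ p·log₂ p.
  −(0.34)·log₂(0.34) = 0.52917
  −(0.27)·log₂(0.27) = 0.51002
  −(0.39)·log₂(0.39) = 0.52980
Sum: 0.52917 + 0.51002 + 0.52980 = 1.5690 bits.

1.5690 bits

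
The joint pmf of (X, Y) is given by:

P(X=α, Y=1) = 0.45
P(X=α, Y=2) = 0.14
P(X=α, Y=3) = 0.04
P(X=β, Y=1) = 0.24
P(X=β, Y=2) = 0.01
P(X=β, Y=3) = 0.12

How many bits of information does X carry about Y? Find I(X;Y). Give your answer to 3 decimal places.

0.125 bits

Marginals: p(X) = (0.6300, 0.3700), p(Y) = (0.6900, 0.1500, 0.1600).
I(X;Y) = Σ p(x,y)·log₂[p(x,y)/(p(x)p(y))].
  (α,1): 0.45·log₂(1.0352) = 0.0225
  (α,2): 0.14·log₂(1.4815) = 0.0794
  (α,3): 0.04·log₂(0.3968) = -0.0533
  (β,1): 0.24·log₂(0.9401) = -0.0214
  (β,2): 0.01·log₂(0.1802) = -0.0247
  (β,3): 0.12·log₂(2.0270) = 0.1223
Sum = 0.125 bits.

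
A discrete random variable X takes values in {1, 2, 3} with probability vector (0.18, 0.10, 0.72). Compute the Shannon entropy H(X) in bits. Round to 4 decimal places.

1.1187 bits

H(X) = −Σ p·log₂ p.
  −(0.18)·log₂(0.18) = 0.44531
  −(0.10)·log₂(0.10) = 0.33219
  −(0.72)·log₂(0.72) = 0.34123
Sum: 0.44531 + 0.33219 + 0.34123 = 1.1187 bits.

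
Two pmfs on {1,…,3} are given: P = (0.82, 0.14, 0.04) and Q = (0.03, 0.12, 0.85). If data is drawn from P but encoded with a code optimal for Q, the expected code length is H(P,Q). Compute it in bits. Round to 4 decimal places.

4.5859 bits

H(P,Q) = −Σ p·log₂ q.
  −0.82·log₂(0.03) = 4.14829
  −0.14·log₂(0.12) = 0.42825
  −0.04·log₂(0.85) = 0.00938
H(P,Q) = 4.5859 bits.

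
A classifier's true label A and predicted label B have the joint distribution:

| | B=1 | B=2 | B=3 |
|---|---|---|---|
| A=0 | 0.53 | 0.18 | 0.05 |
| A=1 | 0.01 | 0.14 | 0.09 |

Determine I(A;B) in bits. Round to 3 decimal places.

Marginals: p(A) = (0.7600, 0.2400), p(B) = (0.5400, 0.3200, 0.1400).
I(A;B) = H(A) + H(B) − H(A,B).
H(A) = 0.7950, H(B) = 1.4032, H(A,B) = 1.9231.
I(A;B) = 0.7950 + 1.4032 − 1.9231 = 0.275 bits.

0.275 bits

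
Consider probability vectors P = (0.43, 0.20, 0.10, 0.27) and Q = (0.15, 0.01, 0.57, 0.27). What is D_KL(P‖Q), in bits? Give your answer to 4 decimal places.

1.2666 bits

D(P‖Q) = Σ p·log₂(p/q).
  0.43·log₂(0.43/0.15) = 0.65333
  0.20·log₂(0.20/0.01) = 0.86439
  0.10·log₂(0.10/0.57) = -0.25110
  0.27·log₂(0.27/0.27) = 0.00000
D(P‖Q) = 1.2666 bits.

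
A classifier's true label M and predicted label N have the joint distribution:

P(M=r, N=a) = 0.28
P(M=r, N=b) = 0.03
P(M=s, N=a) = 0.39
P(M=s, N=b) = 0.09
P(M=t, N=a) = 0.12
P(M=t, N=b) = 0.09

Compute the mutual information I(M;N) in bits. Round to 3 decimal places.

0.058 bits

Marginals: p(M) = (0.3100, 0.4800, 0.2100), p(N) = (0.7900, 0.2100).
I(M;N) = H(M) + H(N) − H(M,N).
H(M) = 1.5049, H(N) = 0.7415, H(M,N) = 2.1882.
I(M;N) = 1.5049 + 0.7415 − 2.1882 = 0.058 bits.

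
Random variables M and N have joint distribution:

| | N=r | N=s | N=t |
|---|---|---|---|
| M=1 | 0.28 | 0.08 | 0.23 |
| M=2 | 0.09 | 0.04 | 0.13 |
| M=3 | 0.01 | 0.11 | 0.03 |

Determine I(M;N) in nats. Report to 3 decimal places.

Marginals: p(M) = (0.5900, 0.2600, 0.1500), p(N) = (0.3800, 0.2300, 0.3900).
I(M;N) = H(M) + H(N) − H(M,N).
H(M) = 0.9461, H(N) = 1.0729, H(M,N) = 1.9013.
I(M;N) = 0.9461 + 1.0729 − 1.9013 = 0.118 nats.

0.118 nats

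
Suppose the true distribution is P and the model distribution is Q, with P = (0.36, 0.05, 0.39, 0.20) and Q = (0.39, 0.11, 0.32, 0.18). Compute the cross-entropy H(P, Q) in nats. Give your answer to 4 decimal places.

H(P,Q) = −Σ p·ln q.
  −0.36·ln(0.39) = 0.33898
  −0.05·ln(0.11) = 0.11036
  −0.39·ln(0.32) = 0.44438
  −0.20·ln(0.18) = 0.34296
H(P,Q) = 1.2367 nats.

1.2367 nats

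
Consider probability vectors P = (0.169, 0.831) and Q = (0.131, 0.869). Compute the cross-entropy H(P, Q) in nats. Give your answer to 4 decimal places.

H(P,Q) = −Σ p·ln q.
  −0.169·ln(0.131) = 0.34350
  −0.831·ln(0.869) = 0.11668
H(P,Q) = 0.4602 nats.

0.4602 nats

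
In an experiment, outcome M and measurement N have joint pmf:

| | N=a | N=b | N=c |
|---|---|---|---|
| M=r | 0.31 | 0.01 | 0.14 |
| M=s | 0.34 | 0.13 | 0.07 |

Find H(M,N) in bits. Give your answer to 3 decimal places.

H(M,N) = −Σ p(x,y)·log₂ p(x,y) over all 6 cells.
  cell (r,a): −0.31·log₂0.31 = 0.5238
  cell (r,b): −0.01·log₂0.01 = 0.0664
  cell (r,c): −0.14·log₂0.14 = 0.3971
  cell (s,a): −0.34·log₂0.34 = 0.5292
  cell (s,b): −0.13·log₂0.13 = 0.3826
  cell (s,c): −0.07·log₂0.07 = 0.2686
Sum = 2.168 bits.

2.168 bits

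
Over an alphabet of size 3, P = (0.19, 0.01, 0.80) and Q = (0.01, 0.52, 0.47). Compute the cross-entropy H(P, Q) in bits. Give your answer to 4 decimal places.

2.1432 bits

H(P,Q) = −Σ p·log₂ q.
  −0.19·log₂(0.01) = 1.26233
  −0.01·log₂(0.52) = 0.00943
  −0.80·log₂(0.47) = 0.87141
H(P,Q) = 2.1432 bits.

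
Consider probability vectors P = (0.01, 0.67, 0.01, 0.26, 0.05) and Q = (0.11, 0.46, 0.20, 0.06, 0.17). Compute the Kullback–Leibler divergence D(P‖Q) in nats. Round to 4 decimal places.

D(P‖Q) = Σ p·ln(p/q).
  0.01·ln(0.01/0.11) = -0.02398
  0.67·ln(0.67/0.46) = 0.25195
  0.01·ln(0.01/0.20) = -0.02996
  0.26·ln(0.26/0.06) = 0.38125
  0.05·ln(0.05/0.17) = -0.06119
D(P‖Q) = 0.5181 nats.

0.5181 nats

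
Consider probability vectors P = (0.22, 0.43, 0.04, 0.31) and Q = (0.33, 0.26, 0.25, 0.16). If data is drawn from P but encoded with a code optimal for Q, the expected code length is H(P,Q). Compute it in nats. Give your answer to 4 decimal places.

1.4467 nats

H(P,Q) = −Σ p·ln q.
  −0.22·ln(0.33) = 0.24391
  −0.43·ln(0.26) = 0.57924
  −0.04·ln(0.25) = 0.05545
  −0.31·ln(0.16) = 0.56810
H(P,Q) = 1.4467 nats.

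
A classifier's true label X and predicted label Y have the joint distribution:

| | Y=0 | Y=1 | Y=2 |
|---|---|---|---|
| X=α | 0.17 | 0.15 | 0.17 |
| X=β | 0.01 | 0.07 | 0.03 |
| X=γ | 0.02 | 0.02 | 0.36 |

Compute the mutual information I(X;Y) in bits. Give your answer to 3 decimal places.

0.287 bits

Marginals: p(X) = (0.4900, 0.1100, 0.4000), p(Y) = (0.2000, 0.2400, 0.5600).
I(X;Y) = Σ p(x,y)·log₂[p(x,y)/(p(x)p(y))].
  (α,0): 0.17·log₂(1.7347) = 0.1351
  (α,1): 0.15·log₂(1.2755) = 0.0527
  (α,2): 0.17·log₂(0.6195) = -0.1174
  (β,0): 0.01·log₂(0.4545) = -0.0114
  (β,1): 0.07·log₂(2.6515) = 0.0985
  (β,2): 0.03·log₂(0.4870) = -0.0311
  (γ,0): 0.02·log₂(0.2500) = -0.0400
  (γ,1): 0.02·log₂(0.2083) = -0.0453
  (γ,2): 0.36·log₂(1.6071) = 0.2464
Sum = 0.287 bits.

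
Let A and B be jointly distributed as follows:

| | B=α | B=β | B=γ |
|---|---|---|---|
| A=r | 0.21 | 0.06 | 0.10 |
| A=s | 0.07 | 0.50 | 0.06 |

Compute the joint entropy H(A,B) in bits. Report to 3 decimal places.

H(A,B) = −Σ p(x,y)·log₂ p(x,y) over all 6 cells.
  cell (r,α): −0.21·log₂0.21 = 0.4728
  cell (r,β): −0.06·log₂0.06 = 0.2435
  cell (r,γ): −0.10·log₂0.10 = 0.3322
  cell (s,α): −0.07·log₂0.07 = 0.2686
  cell (s,β): −0.50·log₂0.50 = 0.5000
  cell (s,γ): −0.06·log₂0.06 = 0.2435
Sum = 2.061 bits.

2.061 bits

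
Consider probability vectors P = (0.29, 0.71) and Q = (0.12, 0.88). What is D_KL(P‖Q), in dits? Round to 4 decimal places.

D(P‖Q) = Σ p·log₁₀(p/q).
  0.29·log₁₀(0.29/0.12) = 0.11113
  0.71·log₁₀(0.71/0.88) = -0.06619
D(P‖Q) = 0.0449 dits.

0.0449 dits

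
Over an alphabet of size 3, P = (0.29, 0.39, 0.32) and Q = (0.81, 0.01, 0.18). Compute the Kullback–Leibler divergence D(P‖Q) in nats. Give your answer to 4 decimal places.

D(P‖Q) = Σ p·ln(p/q).
  0.29·ln(0.29/0.81) = -0.29787
  0.39·ln(0.39/0.01) = 1.42879
  0.32·ln(0.32/0.18) = 0.18412
D(P‖Q) = 1.3150 nats.

1.3150 nats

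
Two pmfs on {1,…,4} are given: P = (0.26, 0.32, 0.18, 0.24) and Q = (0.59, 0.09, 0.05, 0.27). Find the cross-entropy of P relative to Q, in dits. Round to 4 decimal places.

H(P,Q) = −Σ p·log₁₀ q.
  −0.26·log₁₀(0.59) = 0.05958
  −0.32·log₁₀(0.09) = 0.33464
  −0.18·log₁₀(0.05) = 0.23419
  −0.24·log₁₀(0.27) = 0.13647
H(P,Q) = 0.7649 dits.

0.7649 dits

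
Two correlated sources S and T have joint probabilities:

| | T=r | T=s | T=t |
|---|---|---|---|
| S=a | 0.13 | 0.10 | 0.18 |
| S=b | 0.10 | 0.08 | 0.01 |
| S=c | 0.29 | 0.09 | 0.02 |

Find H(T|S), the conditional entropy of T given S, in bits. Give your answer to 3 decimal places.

Chain rule: H(T|S) = H(S,T) − H(S).
Marginals: p(S) = (0.4100, 0.1900, 0.4000), p(T) = (0.5200, 0.2700, 0.2100).
H(S,T) = 2.7937 bits; H(S) = 1.5114 bits.
H(T|S) = 2.7937 − 1.5114 = 1.282 bits.

1.282 bits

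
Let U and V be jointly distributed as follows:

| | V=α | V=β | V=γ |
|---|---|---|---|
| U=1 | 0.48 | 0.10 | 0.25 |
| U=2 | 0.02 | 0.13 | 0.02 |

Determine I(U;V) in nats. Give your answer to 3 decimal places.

Marginals: p(U) = (0.8300, 0.1700), p(V) = (0.5000, 0.2300, 0.2700).
I(U;V) = Σ p(x,y)·ln[p(x,y)/(p(x)p(y))].
  (1,α): 0.48·ln(1.1566) = 0.0698
  (1,β): 0.10·ln(0.5238) = -0.0647
  (1,γ): 0.25·ln(1.1156) = 0.0273
  (2,α): 0.02·ln(0.2353) = -0.0289
  (2,β): 0.13·ln(3.3248) = 0.1562
  (2,γ): 0.02·ln(0.4357) = -0.0166
Sum = 0.143 nats.

0.143 nats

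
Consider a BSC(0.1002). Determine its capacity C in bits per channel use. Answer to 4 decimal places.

0.5304 bits

Binary symmetric channel: C = 1 − h₂(ε) where h₂ is the binary entropy function.
h₂(0.1002) = −0.1002·log₂0.1002 − 0.8998·log₂0.8998 = 0.4696.
C = 1 − 0.4696 = 0.5304 bits per channel use.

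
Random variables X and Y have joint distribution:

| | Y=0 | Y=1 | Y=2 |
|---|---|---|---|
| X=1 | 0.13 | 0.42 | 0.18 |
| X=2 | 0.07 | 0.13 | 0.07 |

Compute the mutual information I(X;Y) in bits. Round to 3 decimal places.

Marginals: p(X) = (0.7300, 0.2700), p(Y) = (0.2000, 0.5500, 0.2500).
I(X;Y) = H(X) + H(Y) − H(X,Y).
H(X) = 0.8415, H(Y) = 1.4388, H(X,Y) = 2.2734.
I(X;Y) = 0.8415 + 1.4388 − 2.2734 = 0.007 bits.

0.007 bits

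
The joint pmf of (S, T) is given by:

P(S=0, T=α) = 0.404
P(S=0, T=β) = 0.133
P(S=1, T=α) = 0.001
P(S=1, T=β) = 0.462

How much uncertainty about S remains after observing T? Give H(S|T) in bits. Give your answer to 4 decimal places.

Chain rule: H(S|T) = H(S,T) − H(T).
Marginals: p(S) = (0.5370, 0.4630), p(T) = (0.4050, 0.5950).
H(S,T) = 1.4400 bits; H(T) = 0.9738 bits.
H(S|T) = 1.4400 − 0.9738 = 0.4662 bits.

0.4662 bits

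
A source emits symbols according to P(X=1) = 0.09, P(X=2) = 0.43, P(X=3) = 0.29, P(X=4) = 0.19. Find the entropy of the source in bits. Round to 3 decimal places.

H(X) = −Σ p·log₂ p.
  −(0.09)·log₂(0.09) = 0.3127
  −(0.43)·log₂(0.43) = 0.5236
  −(0.29)·log₂(0.29) = 0.5179
  −(0.19)·log₂(0.19) = 0.4552
Sum: 0.3127 + 0.5236 + 0.5179 + 0.4552 = 1.809 bits.

1.809 bits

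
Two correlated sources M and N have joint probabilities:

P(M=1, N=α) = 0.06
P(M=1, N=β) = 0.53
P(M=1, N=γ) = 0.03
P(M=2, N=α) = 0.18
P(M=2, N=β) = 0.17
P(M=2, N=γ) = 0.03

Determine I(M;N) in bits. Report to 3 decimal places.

0.144 bits

Marginals: p(M) = (0.6200, 0.3800), p(N) = (0.2400, 0.7000, 0.0600).
I(M;N) = Σ p(x,y)·log₂[p(x,y)/(p(x)p(y))].
  (1,α): 0.06·log₂(0.4032) = -0.0786
  (1,β): 0.53·log₂(1.2212) = 0.1528
  (1,γ): 0.03·log₂(0.8065) = -0.0093
  (2,α): 0.18·log₂(1.9737) = 0.1766
  (2,β): 0.17·log₂(0.6391) = -0.1098
  (2,γ): 0.03·log₂(1.3158) = 0.0119
Sum = 0.144 bits.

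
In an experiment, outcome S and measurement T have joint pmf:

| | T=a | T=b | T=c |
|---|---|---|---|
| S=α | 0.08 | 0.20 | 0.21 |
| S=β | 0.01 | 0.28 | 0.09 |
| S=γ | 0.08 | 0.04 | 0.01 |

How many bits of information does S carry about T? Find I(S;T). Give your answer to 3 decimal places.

Marginals: p(S) = (0.4900, 0.3800, 0.1300), p(T) = (0.1700, 0.5200, 0.3100).
I(S;T) = H(S) + H(T) − H(S,T).
H(S) = 1.4174, H(T) = 1.4490, H(S,T) = 2.6657.
I(S;T) = 1.4174 + 1.4490 − 2.6657 = 0.201 bits.

0.201 bits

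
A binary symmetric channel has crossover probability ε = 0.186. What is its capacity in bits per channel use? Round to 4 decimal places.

0.3070 bits

Binary symmetric channel: C = 1 − h₂(ε) where h₂ is the binary entropy function.
h₂(0.186) = −0.186·log₂0.186 − 0.814·log₂0.814 = 0.6930.
C = 1 − 0.6930 = 0.3070 bits per channel use.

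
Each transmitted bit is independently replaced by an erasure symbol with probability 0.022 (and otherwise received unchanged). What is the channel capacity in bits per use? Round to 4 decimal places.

Binary erasure channel: capacity C = 1 − ε.
C = 1 − 0.022 = 0.9780 bits per channel use.

0.9780 bits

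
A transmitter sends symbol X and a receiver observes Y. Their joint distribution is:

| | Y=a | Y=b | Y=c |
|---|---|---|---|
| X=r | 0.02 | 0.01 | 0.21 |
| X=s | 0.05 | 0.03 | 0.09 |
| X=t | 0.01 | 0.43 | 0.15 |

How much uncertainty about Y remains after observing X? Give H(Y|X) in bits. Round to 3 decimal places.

Chain rule: H(Y|X) = H(X,Y) − H(X).
Marginals: p(X) = (0.2400, 0.1700, 0.5900), p(Y) = (0.0800, 0.4700, 0.4500).
H(X,Y) = 2.3332 bits; H(X) = 1.3778 bits.
H(Y|X) = 2.3332 − 1.3778 = 0.955 bits.

0.955 bits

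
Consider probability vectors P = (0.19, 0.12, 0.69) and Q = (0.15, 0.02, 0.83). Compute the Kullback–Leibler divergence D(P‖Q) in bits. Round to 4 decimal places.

0.1911 bits

D(P‖Q) = Σ p·log₂(p/q).
  0.19·log₂(0.19/0.15) = 0.06480
  0.12·log₂(0.12/0.02) = 0.31020
  0.69·log₂(0.69/0.83) = -0.18390
D(P‖Q) = 0.1911 bits.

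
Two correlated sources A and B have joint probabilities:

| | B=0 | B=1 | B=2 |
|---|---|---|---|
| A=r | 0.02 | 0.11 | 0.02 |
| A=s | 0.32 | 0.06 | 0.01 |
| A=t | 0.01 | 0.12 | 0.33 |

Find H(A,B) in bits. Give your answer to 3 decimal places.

2.373 bits

H(A,B) = −Σ p(x,y)·log₂ p(x,y) over all 9 cells.
  cell (r,0): −0.02·log₂0.02 = 0.1129
  cell (r,1): −0.11·log₂0.11 = 0.3503
  cell (r,2): −0.02·log₂0.02 = 0.1129
  cell (s,0): −0.32·log₂0.32 = 0.5260
  cell (s,1): −0.06·log₂0.06 = 0.2435
  cell (s,2): −0.01·log₂0.01 = 0.0664
  cell (t,0): −0.01·log₂0.01 = 0.0664
  cell (t,1): −0.12·log₂0.12 = 0.3671
  cell (t,2): −0.33·log₂0.33 = 0.5278
Sum = 2.373 bits.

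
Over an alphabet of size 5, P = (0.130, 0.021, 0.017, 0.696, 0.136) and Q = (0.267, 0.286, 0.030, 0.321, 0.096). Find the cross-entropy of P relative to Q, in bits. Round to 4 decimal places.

H(P,Q) = −Σ p·log₂ q.
  −0.130·log₂(0.267) = 0.24766
  −0.021·log₂(0.286) = 0.03792
  −0.017·log₂(0.030) = 0.08600
  −0.696·log₂(0.321) = 1.14099
  −0.136·log₂(0.096) = 0.45979
H(P,Q) = 1.9724 bits.

1.9724 bits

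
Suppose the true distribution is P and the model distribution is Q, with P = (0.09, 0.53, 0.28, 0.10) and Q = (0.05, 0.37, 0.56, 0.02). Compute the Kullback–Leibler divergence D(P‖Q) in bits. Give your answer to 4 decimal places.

D(P‖Q) = Σ p·log₂(p/q).
  0.09·log₂(0.09/0.05) = 0.07632
  0.53·log₂(0.53/0.37) = 0.27479
  0.28·log₂(0.28/0.56) = -0.28000
  0.10·log₂(0.10/0.02) = 0.23219
D(P‖Q) = 0.3033 bits.

0.3033 bits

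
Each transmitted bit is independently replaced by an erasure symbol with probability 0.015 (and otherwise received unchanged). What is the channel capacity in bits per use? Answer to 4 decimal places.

Binary erasure channel: capacity C = 1 − ε.
C = 1 − 0.015 = 0.9850 bits per channel use.

0.9850 bits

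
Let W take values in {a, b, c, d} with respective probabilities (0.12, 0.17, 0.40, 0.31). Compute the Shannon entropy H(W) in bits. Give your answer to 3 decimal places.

H(W) = −Σ p·log₂ p.
  −(0.12)·log₂(0.12) = 0.3671
  −(0.17)·log₂(0.17) = 0.4346
  −(0.40)·log₂(0.40) = 0.5288
  −(0.31)·log₂(0.31) = 0.5238
Sum: 0.3671 + 0.4346 + 0.5288 + 0.5238 = 1.854 bits.

1.854 bits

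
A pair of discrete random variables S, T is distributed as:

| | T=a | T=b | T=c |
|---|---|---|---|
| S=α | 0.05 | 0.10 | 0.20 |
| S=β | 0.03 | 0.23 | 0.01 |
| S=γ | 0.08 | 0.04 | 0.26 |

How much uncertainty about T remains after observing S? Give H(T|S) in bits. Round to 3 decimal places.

1.131 bits

Marginals: p(S) = (0.3500, 0.2700, 0.3800), p(T) = (0.1600, 0.3700, 0.4700).
H(T|S) = Σ p(S) · H(T|S=·).
  S=α: p=0.3500, H(T|S=α) = 1.3788
  S=β: p=0.2700, H(T|S=β) = 0.7254
  S=γ: p=0.3800, H(T|S=γ) = 1.1897
Weighted sum = 1.131 bits.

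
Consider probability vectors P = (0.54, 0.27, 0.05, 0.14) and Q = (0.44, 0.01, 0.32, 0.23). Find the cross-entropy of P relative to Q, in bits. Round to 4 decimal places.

H(P,Q) = −Σ p·log₂ q.
  −0.54·log₂(0.44) = 0.63959
  −0.27·log₂(0.01) = 1.79384
  −0.05·log₂(0.32) = 0.08219
  −0.14·log₂(0.23) = 0.29684
H(P,Q) = 2.8125 bits.

2.8125 bits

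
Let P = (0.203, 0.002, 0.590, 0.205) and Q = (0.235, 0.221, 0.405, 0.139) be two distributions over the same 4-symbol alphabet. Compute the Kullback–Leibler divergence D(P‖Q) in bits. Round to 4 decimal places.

0.3787 bits

D(P‖Q) = Σ p·log₂(p/q).
  0.203·log₂(0.203/0.235) = -0.04287
  0.002·log₂(0.002/0.221) = -0.01358
  0.590·log₂(0.590/0.405) = 0.32025
  0.205·log₂(0.205/0.139) = 0.11491
D(P‖Q) = 0.3787 bits.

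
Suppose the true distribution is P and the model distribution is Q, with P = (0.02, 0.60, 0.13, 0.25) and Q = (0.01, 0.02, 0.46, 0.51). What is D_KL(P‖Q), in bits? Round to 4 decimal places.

D(P‖Q) = Σ p·log₂(p/q).
  0.02·log₂(0.02/0.01) = 0.02000
  0.60·log₂(0.60/0.02) = 2.94413
  0.13·log₂(0.13/0.46) = -0.23701
  0.25·log₂(0.25/0.51) = -0.25714
D(P‖Q) = 2.4700 bits.

2.4700 bits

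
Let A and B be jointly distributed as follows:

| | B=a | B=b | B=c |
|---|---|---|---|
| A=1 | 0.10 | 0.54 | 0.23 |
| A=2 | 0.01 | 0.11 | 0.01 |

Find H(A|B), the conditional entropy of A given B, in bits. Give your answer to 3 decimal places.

0.535 bits

Chain rule: H(A|B) = H(A,B) − H(B).
Marginals: p(A) = (0.8700, 0.1300), p(B) = (0.1100, 0.6500, 0.2400).
H(A,B) = 1.7831 bits; H(B) = 1.2484 bits.
H(A|B) = 1.7831 − 1.2484 = 0.535 bits.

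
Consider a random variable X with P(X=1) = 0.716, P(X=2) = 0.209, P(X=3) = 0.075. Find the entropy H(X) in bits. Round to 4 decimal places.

1.0974 bits

H(X) = −Σ p·log₂ p.
  −(0.716)·log₂(0.716) = 0.34509
  −(0.209)·log₂(0.209) = 0.47201
  −(0.075)·log₂(0.075) = 0.28027
Sum: 0.34509 + 0.47201 + 0.28027 = 1.0974 bits.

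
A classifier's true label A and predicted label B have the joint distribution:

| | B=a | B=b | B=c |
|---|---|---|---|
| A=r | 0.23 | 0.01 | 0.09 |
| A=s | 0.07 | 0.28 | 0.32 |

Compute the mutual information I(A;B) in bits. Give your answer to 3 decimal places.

0.306 bits

Marginals: p(A) = (0.3300, 0.6700), p(B) = (0.3000, 0.2900, 0.4100).
I(A;B) = H(A) + H(B) − H(A,B).
H(A) = 0.9149, H(B) = 1.5664, H(A,B) = 2.1756.
I(A;B) = 0.9149 + 1.5664 − 2.1756 = 0.306 bits.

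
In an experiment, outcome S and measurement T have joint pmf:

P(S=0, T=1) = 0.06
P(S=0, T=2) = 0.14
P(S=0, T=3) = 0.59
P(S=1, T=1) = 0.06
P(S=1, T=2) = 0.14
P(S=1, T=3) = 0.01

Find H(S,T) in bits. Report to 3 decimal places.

1.797 bits

H(S,T) = −Σ p(x,y)·log₂ p(x,y) over all 6 cells.
  cell (0,1): −0.06·log₂0.06 = 0.2435
  cell (0,2): −0.14·log₂0.14 = 0.3971
  cell (0,3): −0.59·log₂0.59 = 0.4491
  cell (1,1): −0.06·log₂0.06 = 0.2435
  cell (1,2): −0.14·log₂0.14 = 0.3971
  cell (1,3): −0.01·log₂0.01 = 0.0664
Sum = 1.797 bits.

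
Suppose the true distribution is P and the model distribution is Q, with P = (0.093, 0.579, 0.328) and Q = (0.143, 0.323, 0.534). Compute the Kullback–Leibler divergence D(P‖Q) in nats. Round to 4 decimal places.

D(P‖Q) = Σ p·ln(p/q).
  0.093·ln(0.093/0.143) = -0.04001
  0.579·ln(0.579/0.323) = 0.33793
  0.328·ln(0.328/0.534) = -0.15986
D(P‖Q) = 0.1381 nats.

0.1381 nats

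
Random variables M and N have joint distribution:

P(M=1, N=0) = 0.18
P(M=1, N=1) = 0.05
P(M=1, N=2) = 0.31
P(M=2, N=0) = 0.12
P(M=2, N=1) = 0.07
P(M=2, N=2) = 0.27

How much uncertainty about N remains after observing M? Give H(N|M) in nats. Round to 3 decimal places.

0.926 nats

Marginals: p(M) = (0.5400, 0.4600), p(N) = (0.3000, 0.1200, 0.5800).
H(N|M) = Σ p(M) · H(N|M=·).
  M=1: p=0.5400, H(N|M=1) = 0.9051
  M=2: p=0.4600, H(N|M=2) = 0.9498
Weighted sum = 0.926 nats.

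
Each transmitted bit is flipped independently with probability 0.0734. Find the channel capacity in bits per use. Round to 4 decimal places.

Binary symmetric channel: C = 1 − h₂(ε) where h₂ is the binary entropy function.
h₂(0.0734) = −0.0734·log₂0.0734 − 0.9266·log₂0.9266 = 0.3785.
C = 1 − 0.3785 = 0.6215 bits per channel use.

0.6215 bits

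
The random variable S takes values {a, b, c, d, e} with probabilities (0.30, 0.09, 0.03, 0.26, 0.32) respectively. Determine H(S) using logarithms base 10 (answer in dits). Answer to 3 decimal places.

H(S) = −Σ p·log₁₀ p.
  −(0.30)·log₁₀(0.30) = 0.1569
  −(0.09)·log₁₀(0.09) = 0.0941
  −(0.03)·log₁₀(0.03) = 0.0457
  −(0.26)·log₁₀(0.26) = 0.1521
  −(0.32)·log₁₀(0.32) = 0.1584
Sum: 0.1569 + 0.0941 + 0.0457 + 0.1521 + 0.1584 = 0.607 dits.

0.607 dits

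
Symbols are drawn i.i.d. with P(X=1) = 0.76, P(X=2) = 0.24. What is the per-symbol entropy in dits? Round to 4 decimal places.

H(X) = −Σ p·log₁₀ p.
  −(0.76)·log₁₀(0.76) = 0.09058
  −(0.24)·log₁₀(0.24) = 0.14875
Sum: 0.09058 + 0.14875 = 0.2393 dits.

0.2393 dits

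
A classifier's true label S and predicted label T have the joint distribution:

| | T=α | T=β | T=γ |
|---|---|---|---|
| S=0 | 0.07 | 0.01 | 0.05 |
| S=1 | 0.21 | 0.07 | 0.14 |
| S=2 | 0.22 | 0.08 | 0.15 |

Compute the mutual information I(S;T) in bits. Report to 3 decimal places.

0.007 bits

Marginals: p(S) = (0.1300, 0.4200, 0.4500), p(T) = (0.5000, 0.1600, 0.3400).
I(S;T) = Σ p(x,y)·log₂[p(x,y)/(p(x)p(y))].
  (0,α): 0.07·log₂(1.0769) = 0.0075
  (0,β): 0.01·log₂(0.4808) = -0.0106
  (0,γ): 0.05·log₂(1.1312) = 0.0089
  (1,α): 0.21·log₂(1.0000) = 0.0000
  (1,β): 0.07·log₂(1.0417) = 0.0041
  (1,γ): 0.14·log₂(0.9804) = -0.0040
  (2,α): 0.22·log₂(0.9778) = -0.0071
  (2,β): 0.08·log₂(1.1111) = 0.0122
  (2,γ): 0.15·log₂(0.9804) = -0.0043
Sum = 0.007 bits.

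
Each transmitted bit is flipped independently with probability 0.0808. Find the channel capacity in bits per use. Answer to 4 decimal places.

Binary symmetric channel: C = 1 − h₂(ε) where h₂ is the binary entropy function.
h₂(0.0808) = −0.0808·log₂0.0808 − 0.9192·log₂0.9192 = 0.4050.
C = 1 − 0.4050 = 0.5950 bits per channel use.

0.5950 bits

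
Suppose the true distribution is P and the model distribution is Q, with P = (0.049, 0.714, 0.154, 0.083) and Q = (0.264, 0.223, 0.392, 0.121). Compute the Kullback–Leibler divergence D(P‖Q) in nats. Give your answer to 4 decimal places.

0.5732 nats

D(P‖Q) = Σ p·ln(p/q).
  0.049·ln(0.049/0.264) = -0.08252
  0.714·ln(0.714/0.223) = 0.83089
  0.154·ln(0.154/0.392) = -0.14388
  0.083·ln(0.083/0.121) = -0.03129
D(P‖Q) = 0.5732 nats.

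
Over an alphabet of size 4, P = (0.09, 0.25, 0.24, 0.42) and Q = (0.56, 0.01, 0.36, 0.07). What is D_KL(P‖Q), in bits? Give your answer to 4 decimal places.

1.8689 bits

D(P‖Q) = Σ p·log₂(p/q).
  0.09·log₂(0.09/0.56) = -0.23737
  0.25·log₂(0.25/0.01) = 1.16096
  0.24·log₂(0.24/0.36) = -0.14039
  0.42·log₂(0.42/0.07) = 1.08568
D(P‖Q) = 1.8689 bits.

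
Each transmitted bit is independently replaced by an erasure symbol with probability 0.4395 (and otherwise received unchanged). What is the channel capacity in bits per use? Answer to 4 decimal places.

Binary erasure channel: capacity C = 1 − ε.
C = 1 − 0.4395 = 0.5605 bits per channel use.

0.5605 bits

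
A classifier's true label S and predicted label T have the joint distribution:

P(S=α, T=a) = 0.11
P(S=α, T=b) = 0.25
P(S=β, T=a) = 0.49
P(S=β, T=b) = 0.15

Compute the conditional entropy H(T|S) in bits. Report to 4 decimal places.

0.8224 bits

Chain rule: H(T|S) = H(S,T) − H(S).
Marginals: p(S) = (0.3600, 0.6400), p(T) = (0.6000, 0.4000).
H(S,T) = 1.7651 bits; H(S) = 0.9427 bits.
H(T|S) = 1.7651 − 0.9427 = 0.8224 bits.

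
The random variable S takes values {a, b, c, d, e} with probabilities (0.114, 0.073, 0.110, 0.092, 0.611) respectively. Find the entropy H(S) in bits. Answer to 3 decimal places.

1.734 bits

H(S) = −Σ p·log₂ p.
  −(0.114)·log₂(0.114) = 0.3571
  −(0.073)·log₂(0.073) = 0.2756
  −(0.110)·log₂(0.110) = 0.3503
  −(0.092)·log₂(0.092) = 0.3167
  −(0.611)·log₂(0.611) = 0.4343
Sum: 0.3571 + 0.2756 + 0.3503 + 0.3167 + 0.4343 = 1.734 bits.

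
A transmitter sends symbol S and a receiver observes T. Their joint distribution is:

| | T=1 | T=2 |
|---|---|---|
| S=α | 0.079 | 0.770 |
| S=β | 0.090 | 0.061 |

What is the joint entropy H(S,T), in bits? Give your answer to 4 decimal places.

1.1384 bits

H(S,T) = −Σ p(x,y)·log₂ p(x,y) over all 4 cells.
  cell (α,1): −0.079·log₂0.079 = 0.28930
  cell (α,2): −0.770·log₂0.770 = 0.29034
  cell (β,1): −0.090·log₂0.090 = 0.31265
  cell (β,2): −0.061·log₂0.061 = 0.24614
Sum = 1.1384 bits.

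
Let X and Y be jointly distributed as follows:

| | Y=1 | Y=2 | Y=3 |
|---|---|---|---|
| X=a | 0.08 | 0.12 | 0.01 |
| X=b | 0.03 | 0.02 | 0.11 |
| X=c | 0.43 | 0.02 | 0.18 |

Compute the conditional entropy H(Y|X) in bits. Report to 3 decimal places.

1.106 bits

Marginals: p(X) = (0.2100, 0.1600, 0.6300), p(Y) = (0.5400, 0.1600, 0.3000).
H(Y|X) = Σ p(X) · H(Y|X=·).
  X=a: p=0.2100, H(Y|X=a) = 1.2009
  X=b: p=0.1600, H(Y|X=b) = 1.1995
  X=c: p=0.6300, H(Y|X=c) = 1.0505
Weighted sum = 1.106 bits.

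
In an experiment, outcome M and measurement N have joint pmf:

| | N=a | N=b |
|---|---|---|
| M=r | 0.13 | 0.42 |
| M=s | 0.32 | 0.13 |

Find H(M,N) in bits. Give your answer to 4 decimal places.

1.8170 bits

H(M,N) = −Σ p(x,y)·log₂ p(x,y) over all 4 cells.
  cell (r,a): −0.13·log₂0.13 = 0.38264
  cell (r,b): −0.42·log₂0.42 = 0.52565
  cell (s,a): −0.32·log₂0.32 = 0.52603
  cell (s,b): −0.13·log₂0.13 = 0.38264
Sum = 1.8170 bits.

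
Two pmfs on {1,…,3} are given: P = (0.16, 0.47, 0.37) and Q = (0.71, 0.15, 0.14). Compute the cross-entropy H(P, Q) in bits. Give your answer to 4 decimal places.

2.4149 bits

H(P,Q) = −Σ p·log₂ q.
  −0.16·log₂(0.71) = 0.07906
  −0.47·log₂(0.15) = 1.28637
  −0.37·log₂(0.14) = 1.04951
H(P,Q) = 2.4149 bits.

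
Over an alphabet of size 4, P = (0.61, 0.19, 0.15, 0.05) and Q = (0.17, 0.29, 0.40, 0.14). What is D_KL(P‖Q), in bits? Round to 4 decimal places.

D(P‖Q) = Σ p·log₂(p/q).
  0.61·log₂(0.61/0.17) = 1.12440
  0.19·log₂(0.19/0.29) = -0.11591
  0.15·log₂(0.15/0.40) = -0.21226
  0.05·log₂(0.05/0.14) = -0.07427
D(P‖Q) = 0.7220 bits.

0.7220 bits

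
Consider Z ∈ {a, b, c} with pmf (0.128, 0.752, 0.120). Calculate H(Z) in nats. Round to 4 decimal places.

H(Z) = −Σ p·ln p.
  −(0.128)·ln(0.128) = 0.26313
  −(0.752)·ln(0.752) = 0.21433
  −(0.120)·ln(0.120) = 0.25443
Sum: 0.26313 + 0.21433 + 0.25443 = 0.7319 nats.

0.7319 nats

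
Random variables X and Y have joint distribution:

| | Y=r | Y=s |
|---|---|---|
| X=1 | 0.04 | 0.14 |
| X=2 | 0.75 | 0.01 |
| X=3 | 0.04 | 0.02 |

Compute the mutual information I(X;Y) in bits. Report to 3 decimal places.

Marginals: p(X) = (0.1800, 0.7600, 0.0600), p(Y) = (0.8300, 0.1700).
I(X;Y) = Σ p(x,y)·log₂[p(x,y)/(p(x)p(y))].
  (1,r): 0.04·log₂(0.2677) = -0.0760
  (1,s): 0.14·log₂(4.5752) = 0.3071
  (2,r): 0.75·log₂(1.1890) = 0.1873
  (2,s): 0.01·log₂(0.0774) = -0.0369
  (3,r): 0.04·log₂(0.8032) = -0.0126
  (3,s): 0.02·log₂(1.9608) = 0.0194
Sum = 0.388 bits.

0.388 bits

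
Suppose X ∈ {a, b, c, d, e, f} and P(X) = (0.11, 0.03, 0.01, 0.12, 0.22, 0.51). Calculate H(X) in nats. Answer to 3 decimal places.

1.325 nats

H(X) = −Σ p·ln p.
  −(0.11)·ln(0.11) = 0.2428
  −(0.03)·ln(0.03) = 0.1052
  −(0.01)·ln(0.01) = 0.0461
  −(0.12)·ln(0.12) = 0.2544
  −(0.22)·ln(0.22) = 0.3331
  −(0.51)·ln(0.51) = 0.3434
Sum: 0.2428 + 0.1052 + 0.0461 + 0.2544 + 0.3331 + 0.3434 = 1.325 nats.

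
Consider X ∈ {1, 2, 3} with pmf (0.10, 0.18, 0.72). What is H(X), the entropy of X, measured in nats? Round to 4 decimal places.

0.7754 nats

H(X) = −Σ p·ln p.
  −(0.10)·ln(0.10) = 0.23026
  −(0.18)·ln(0.18) = 0.30866
  −(0.72)·ln(0.72) = 0.23652
Sum: 0.23026 + 0.30866 + 0.23652 = 0.7754 nats.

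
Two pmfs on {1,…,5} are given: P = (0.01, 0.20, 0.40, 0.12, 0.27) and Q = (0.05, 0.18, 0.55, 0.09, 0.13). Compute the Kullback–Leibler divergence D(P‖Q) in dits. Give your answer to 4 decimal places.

D(P‖Q) = Σ p·log₁₀(p/q).
  0.01·log₁₀(0.01/0.05) = -0.00699
  0.20·log₁₀(0.20/0.18) = 0.00915
  0.40·log₁₀(0.40/0.55) = -0.05532
  0.12·log₁₀(0.12/0.09) = 0.01499
  0.27·log₁₀(0.27/0.13) = 0.08570
D(P‖Q) = 0.0475 dits.

0.0475 dits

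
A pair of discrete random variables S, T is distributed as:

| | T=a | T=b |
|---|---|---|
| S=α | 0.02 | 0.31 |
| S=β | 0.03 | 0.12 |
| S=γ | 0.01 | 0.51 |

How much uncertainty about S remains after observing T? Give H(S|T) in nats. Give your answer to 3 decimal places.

Chain rule: H(S|T) = H(S,T) − H(T).
Marginals: p(S) = (0.3300, 0.1500, 0.5200), p(T) = (0.0600, 0.9400).
H(S,T) = 1.1904 nats; H(T) = 0.2270 nats.
H(S|T) = 1.1904 − 0.2270 = 0.963 nats.

0.963 nats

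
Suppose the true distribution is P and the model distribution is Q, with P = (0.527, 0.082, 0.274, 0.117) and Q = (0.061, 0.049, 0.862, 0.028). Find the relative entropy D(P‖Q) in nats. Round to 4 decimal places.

D(P‖Q) = Σ p·ln(p/q).
  0.527·ln(0.527/0.061) = 1.13638
  0.082·ln(0.082/0.049) = 0.04222
  0.274·ln(0.274/0.862) = -0.31404
  0.117·ln(0.117/0.028) = 0.16731
D(P‖Q) = 1.0319 nats.

1.0319 nats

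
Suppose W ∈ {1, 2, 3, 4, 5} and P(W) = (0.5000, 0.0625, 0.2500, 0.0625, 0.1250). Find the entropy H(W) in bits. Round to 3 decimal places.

1.875 bits

H(W) = −Σ p·log₂ p.
  −(0.5000)·log₂(0.5000) = 0.5000
  −(0.0625)·log₂(0.0625) = 0.2500
  −(0.2500)·log₂(0.2500) = 0.5000
  −(0.0625)·log₂(0.0625) = 0.2500
  −(0.1250)·log₂(0.1250) = 0.3750
Sum: 0.5000 + 0.2500 + 0.5000 + 0.2500 + 0.3750 = 1.875 bits.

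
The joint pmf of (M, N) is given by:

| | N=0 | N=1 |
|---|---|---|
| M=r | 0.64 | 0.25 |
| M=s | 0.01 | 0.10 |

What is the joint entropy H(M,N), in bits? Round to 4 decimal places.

H(M,N) = −Σ p(x,y)·log₂ p(x,y) over all 4 cells.
  cell (r,0): −0.64·log₂0.64 = 0.41207
  cell (r,1): −0.25·log₂0.25 = 0.50000
  cell (s,0): −0.01·log₂0.01 = 0.06644
  cell (s,1): −0.10·log₂0.10 = 0.33219
Sum = 1.3107 bits.

1.3107 bits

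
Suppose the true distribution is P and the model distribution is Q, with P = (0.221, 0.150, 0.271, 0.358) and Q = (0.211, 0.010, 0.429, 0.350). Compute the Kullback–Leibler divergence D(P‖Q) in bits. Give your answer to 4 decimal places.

0.4329 bits

D(P‖Q) = Σ p·log₂(p/q).
  0.221·log₂(0.221/0.211) = 0.01476
  0.150·log₂(0.150/0.010) = 0.58603
  0.271·log₂(0.271/0.429) = -0.17959
  0.358·log₂(0.358/0.350) = 0.01167
D(P‖Q) = 0.4329 bits.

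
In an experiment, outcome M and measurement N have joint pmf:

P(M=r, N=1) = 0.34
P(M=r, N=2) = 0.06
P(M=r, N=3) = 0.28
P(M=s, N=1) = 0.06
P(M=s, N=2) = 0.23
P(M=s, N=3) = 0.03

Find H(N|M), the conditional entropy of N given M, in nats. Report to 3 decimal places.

0.877 nats

Chain rule: H(N|M) = H(M,N) − H(M).
Marginals: p(M) = (0.6800, 0.3200), p(N) = (0.4000, 0.2900, 0.3100).
H(M,N) = 1.5041 nats; H(M) = 0.6269 nats.
H(N|M) = 1.5041 − 0.6269 = 0.877 nats.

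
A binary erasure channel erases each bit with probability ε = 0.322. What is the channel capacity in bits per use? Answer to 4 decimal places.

Binary erasure channel: capacity C = 1 − ε.
C = 1 − 0.322 = 0.6780 bits per channel use.

0.6780 bits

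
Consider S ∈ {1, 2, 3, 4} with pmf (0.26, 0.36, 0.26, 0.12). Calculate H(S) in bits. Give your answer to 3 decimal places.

1.908 bits

H(S) = −Σ p·log₂ p.
  −(0.26)·log₂(0.26) = 0.5053
  −(0.36)·log₂(0.36) = 0.5306
  −(0.26)·log₂(0.26) = 0.5053
  −(0.12)·log₂(0.12) = 0.3671
Sum: 0.5053 + 0.5306 + 0.5053 + 0.3671 = 1.908 bits.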